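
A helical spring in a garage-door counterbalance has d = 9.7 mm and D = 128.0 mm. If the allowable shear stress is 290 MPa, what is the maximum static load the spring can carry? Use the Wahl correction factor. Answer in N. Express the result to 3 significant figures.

733 N

C = D/d = 128.0/9.7 = 13.1959
K_W = (4C−1)/(4C−4) + 0.615/C = 51.784/48.784 + 0.0466 = 1.1081
τ_max = K·8FD/(πd³) → F_max = τ_allow·πd³/(8DK)
F_max = 290·π·9.7³/(8·128.0·1.1081) = 8.315e+05/1134.7 = 732.8 N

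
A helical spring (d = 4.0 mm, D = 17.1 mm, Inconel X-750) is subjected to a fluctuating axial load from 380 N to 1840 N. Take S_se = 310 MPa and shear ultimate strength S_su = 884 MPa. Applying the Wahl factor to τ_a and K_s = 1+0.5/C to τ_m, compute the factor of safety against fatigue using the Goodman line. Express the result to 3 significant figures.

C = D/d = 17.1/4.0 = 4.2750; K_W = (4C−1)/(4C−4)+0.615/C = 1.3729; K_s = 1+0.5/C = 1.1170
F_a = (F_max−F_min)/2 = 730 N; F_m = (F_max+F_min)/2 = 1110 N
τ_a = K_W·8F_aD/(πd³) = 1.3729 × 496.68 = 681.88 MPa
τ_m = K_s·8F_mD/(πd³) = 1.1170 × 755.23 = 843.56 MPa
Goodman: 1/n_f = τ_a/S_se + τ_m/S_su = 681.88/310 + 843.56/884 = 2.19961 + 0.95425 = 3.1539
n_f = 1/3.1539 = 0.3171

0.317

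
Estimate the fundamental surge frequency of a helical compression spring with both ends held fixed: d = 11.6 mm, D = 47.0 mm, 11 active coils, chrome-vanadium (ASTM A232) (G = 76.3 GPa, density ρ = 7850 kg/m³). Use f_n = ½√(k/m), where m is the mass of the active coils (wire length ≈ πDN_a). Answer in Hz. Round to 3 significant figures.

167 Hz

k = Gd⁴/(8D³N_a) = (76.3×10³)(11.6⁴)/(8·47.0³·11) = 151.21 N/mm = 1.5121e+05 N/m
Wire length L = πDN_a = π·47.0·11 = 1624.2 mm
m = ρ·(πd²/4)·L = 7850 × 105.68×10⁻⁶ m² × 1.6242 m = 1.3475 kg
f_n = ½√(k/m) = 0.5·√(1.5121e+05/1.3475) = 0.5·√(1.1222e+05) = 167.5 Hz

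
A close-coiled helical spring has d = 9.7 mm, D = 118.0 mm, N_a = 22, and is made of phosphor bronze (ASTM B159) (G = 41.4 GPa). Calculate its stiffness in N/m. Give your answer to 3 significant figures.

k = Gd⁴/(8D³N_a) = (41.4×10³ × 9.7⁴) / (8 × 118.0³ × 22)
  = 3.66511e+08 / 2.89174e+08 = 1.2674 N/mm = 1267.4 N/m

1270 N/m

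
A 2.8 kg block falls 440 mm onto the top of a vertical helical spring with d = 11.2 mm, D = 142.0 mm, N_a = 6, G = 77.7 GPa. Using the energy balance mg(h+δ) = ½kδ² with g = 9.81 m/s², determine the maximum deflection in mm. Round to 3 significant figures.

k = Gd⁴/(8D³N_a) = (77.7×10³)(11.2⁴)/(8·142.0³·6) = 8.8958 N/mm
W = mg = 2.8 × 9.81 = 27.468 N
½kδ² − Wδ − Wh = 0 → δ = (W + √(W² + 2kWh))/k
δ = (27.468 + √(754.49 + 215029))/8.8958 = (27.468 + 464.52)/8.8958 = 55.306 mm

55.3 mm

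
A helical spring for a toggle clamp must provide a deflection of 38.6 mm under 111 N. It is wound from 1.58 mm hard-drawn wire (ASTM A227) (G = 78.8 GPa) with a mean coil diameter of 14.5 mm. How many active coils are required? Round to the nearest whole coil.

Required rate k = F/δ = 111/38.6 = 2.8756 N/mm
N_a = Gd⁴/(8D³k) = (78.8×10³ × 1.58⁴)/(8 × 14.5³ × 2.8756)
    = 491083 / 70134.2 = 7.002 → 7 coils

7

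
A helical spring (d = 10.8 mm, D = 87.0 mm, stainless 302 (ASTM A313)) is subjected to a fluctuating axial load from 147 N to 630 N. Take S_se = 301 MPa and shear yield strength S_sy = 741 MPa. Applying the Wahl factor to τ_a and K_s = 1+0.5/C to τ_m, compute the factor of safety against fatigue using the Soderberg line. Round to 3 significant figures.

3.78

C = D/d = 87.0/10.8 = 8.0556; K_W = (4C−1)/(4C−4)+0.615/C = 1.1826; K_s = 1+0.5/C = 1.0621
F_a = (F_max−F_min)/2 = 241.5 N; F_m = (F_max+F_min)/2 = 388.5 N
τ_a = K_W·8F_aD/(πd³) = 1.1826 × 42.472 = 50.23 MPa
τ_m = K_s·8F_mD/(πd³) = 1.0621 × 68.325 = 72.566 MPa
Soderberg: 1/n_f = τ_a/S_se + τ_m/S_sy = 50.23/301 + 72.566/741 = 0.16688 + 0.09793 = 0.26481
n_f = 1/0.26481 = 3.776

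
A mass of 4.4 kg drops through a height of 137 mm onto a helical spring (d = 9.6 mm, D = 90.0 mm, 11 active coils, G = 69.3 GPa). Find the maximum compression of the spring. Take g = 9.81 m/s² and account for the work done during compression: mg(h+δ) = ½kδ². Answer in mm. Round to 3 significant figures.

k = Gd⁴/(8D³N_a) = (69.3×10³)(9.6⁴)/(8·90.0³·11) = 9.175 N/mm
W = mg = 4.4 × 9.81 = 43.164 N
½kδ² − Wδ − Wh = 0 → δ = (W + √(W² + 2kWh))/k
δ = (43.164 + √(1863.1 + 108513))/9.175 = (43.164 + 332.23)/9.175 = 40.915 mm

40.9 mm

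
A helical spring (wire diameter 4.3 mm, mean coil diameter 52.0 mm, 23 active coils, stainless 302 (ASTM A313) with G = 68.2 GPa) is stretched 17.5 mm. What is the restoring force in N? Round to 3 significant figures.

k = Gd⁴/(8D³N_a) = (68.2×10³)(4.3⁴)/(8·52.0³·23) = 0.90122 N/mm
F = k·δ = 0.90122 × 17.5 = 15.771 N

15.8 N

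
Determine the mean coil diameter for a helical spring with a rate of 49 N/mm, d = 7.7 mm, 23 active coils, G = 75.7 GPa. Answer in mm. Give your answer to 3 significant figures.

30.9 mm

D = (Gd⁴/(8N_a·k))^(1/3) = (75.7×10³·7.7⁴/(8·23·49))^(1/3)
  = (29515.1)^(1/3) = 30.9040 mm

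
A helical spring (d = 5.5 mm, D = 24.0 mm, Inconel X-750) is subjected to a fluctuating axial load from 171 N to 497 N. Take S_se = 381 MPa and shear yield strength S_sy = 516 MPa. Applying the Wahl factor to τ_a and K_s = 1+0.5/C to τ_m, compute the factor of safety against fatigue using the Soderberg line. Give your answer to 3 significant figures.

C = D/d = 24.0/5.5 = 4.3636; K_W = (4C−1)/(4C−4)+0.615/C = 1.3639; K_s = 1+0.5/C = 1.1146
F_a = (F_max−F_min)/2 = 163 N; F_m = (F_max+F_min)/2 = 334 N
τ_a = K_W·8F_aD/(πd³) = 1.3639 × 59.876 = 81.665 MPa
τ_m = K_s·8F_mD/(πd³) = 1.1146 × 122.69 = 136.75 MPa
Soderberg: 1/n_f = τ_a/S_se + τ_m/S_sy = 81.665/381 + 136.75/516 = 0.21434 + 0.26502 = 0.47936
n_f = 1/0.47936 = 2.086

2.09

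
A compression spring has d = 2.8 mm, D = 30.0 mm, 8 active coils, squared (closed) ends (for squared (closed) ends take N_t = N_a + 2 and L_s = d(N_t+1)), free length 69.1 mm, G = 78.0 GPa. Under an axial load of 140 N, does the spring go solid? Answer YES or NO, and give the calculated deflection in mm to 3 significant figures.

YES, δ = 50.5 mm

k = Gd⁴/(8D³N_a) = (78.0×10³)(2.8⁴)/(8·30.0³·8) = 2.7745 N/mm
N_t = 10; L_s = 2.8·11 = 30.8 mm; δ_solid = L₀ − L_s = 69.1 − 30.8 = 38.3 mm
δ = F/k = 140/2.7745 = 50.46 mm
δ ≥ δ_solid → spring goes solid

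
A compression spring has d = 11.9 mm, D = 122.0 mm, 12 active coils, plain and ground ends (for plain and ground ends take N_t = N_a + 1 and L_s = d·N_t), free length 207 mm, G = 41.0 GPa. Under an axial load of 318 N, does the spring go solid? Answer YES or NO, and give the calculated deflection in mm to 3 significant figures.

k = Gd⁴/(8D³N_a) = (41.0×10³)(11.9⁴)/(8·122.0³·12) = 4.7165 N/mm
N_t = 13; L_s = 11.9·13 = 154.7 mm; δ_solid = L₀ − L_s = 207 − 154.7 = 52.3 mm
δ = F/k = 318/4.7165 = 67.423 mm
δ ≥ δ_solid → spring goes solid

YES, δ = 67.4 mm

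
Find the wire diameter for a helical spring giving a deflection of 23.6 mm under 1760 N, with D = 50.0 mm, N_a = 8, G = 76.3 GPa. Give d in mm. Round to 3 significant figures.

Required rate k = F/δ = 1760/23.6 = 74.576 N/mm
d = (8D³N_a·k / G)^(1/4) = (8·50.0³·8·74.576 / (76.3×10³))^0.25
  = (7819.3)^0.25 = 9.4035 mm

9.40 mm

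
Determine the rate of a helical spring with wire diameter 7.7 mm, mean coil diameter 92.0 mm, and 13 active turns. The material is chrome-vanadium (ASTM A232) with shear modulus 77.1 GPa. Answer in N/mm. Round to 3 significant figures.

k = Gd⁴/(8D³N_a) = (77.1×10³ × 7.7⁴) / (8 × 92.0³ × 13)
  = 2.7103e+08 / 8.09836e+07 = 3.3467 N/mm

3.35 N/mm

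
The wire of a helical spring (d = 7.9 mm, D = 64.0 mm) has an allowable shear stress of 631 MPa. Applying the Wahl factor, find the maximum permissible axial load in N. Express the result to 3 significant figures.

C = D/d = 64.0/7.9 = 8.1013
K_W = (4C−1)/(4C−4) + 0.615/C = 31.405/28.405 + 0.0759 = 1.1815
τ_max = K·8FD/(πd³) → F_max = τ_allow·πd³/(8DK)
F_max = 631·π·7.9³/(8·64.0·1.1815) = 9.7737e+05/604.94 = 1615.6 N

1620 N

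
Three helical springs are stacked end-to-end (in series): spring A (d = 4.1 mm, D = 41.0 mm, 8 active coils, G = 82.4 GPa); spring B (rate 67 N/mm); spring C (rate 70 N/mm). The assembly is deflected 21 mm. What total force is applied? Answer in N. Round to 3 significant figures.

k_A = Gd⁴/(8D³N_a) = (82.4×10³)(4.1⁴)/(8·41.0³·8) = 5.2787 N/mm
Series: 1/k_eq = 1/5.2787 + 1/67 + 1/70 = 0.21865; k_eq = 4.5735 N/mm
F = k_eq·δ = 4.5735·21 = 96.044 N

96.0 N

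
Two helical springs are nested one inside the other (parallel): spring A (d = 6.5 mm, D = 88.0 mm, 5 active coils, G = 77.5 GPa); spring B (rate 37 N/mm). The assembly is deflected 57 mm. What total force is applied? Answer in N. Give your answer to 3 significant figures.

k_A = Gd⁴/(8D³N_a) = (77.5×10³)(6.5⁴)/(8·88.0³·5) = 5.0751 N/mm
Parallel: k_eq = 5.0751 + 37 = 42.075 N/mm
F = k_eq·δ = 42.075·57 = 2398.3 N

2400 N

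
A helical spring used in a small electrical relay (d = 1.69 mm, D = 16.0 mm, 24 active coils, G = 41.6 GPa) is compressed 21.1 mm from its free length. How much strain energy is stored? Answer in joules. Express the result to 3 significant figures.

0.0961 J

k = Gd⁴/(8D³N_a) = (41.6×10³)(1.69⁴)/(8·16.0³·24) = 0.4315 N/mm
U = ½kδ² = 0.5 × 0.4315 × 21.1² = 96.054 N·mm = 0.096054 J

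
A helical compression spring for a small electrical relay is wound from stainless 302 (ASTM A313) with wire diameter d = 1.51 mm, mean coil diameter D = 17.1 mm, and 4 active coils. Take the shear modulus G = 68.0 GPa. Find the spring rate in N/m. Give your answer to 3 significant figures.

k = Gd⁴/(8D³N_a) = (68.0×10³ × 1.51⁴) / (8 × 17.1³ × 4)
  = 353522 / 160007 = 2.2094 N/mm = 2209.4 N/m

2210 N/m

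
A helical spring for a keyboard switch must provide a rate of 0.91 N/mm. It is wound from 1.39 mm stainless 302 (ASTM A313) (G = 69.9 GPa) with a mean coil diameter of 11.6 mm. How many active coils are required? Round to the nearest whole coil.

23

N_a = Gd⁴/(8D³k) = (69.9×10³ × 1.39⁴)/(8 × 11.6³ × 0.91)
    = 260937 / 11363.3 = 22.96 → 23 coils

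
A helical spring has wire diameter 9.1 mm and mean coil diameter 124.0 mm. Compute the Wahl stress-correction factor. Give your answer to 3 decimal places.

1.105

C = D/d = 124.0/9.1 = 13.6264
K_W = (4C−1)/(4C−4) + 0.615/C = 53.505/50.505 + 0.0451 = 1.1045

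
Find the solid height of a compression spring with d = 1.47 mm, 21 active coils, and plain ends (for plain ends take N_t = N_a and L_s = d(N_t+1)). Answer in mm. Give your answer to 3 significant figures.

32.3 mm

plain ends: N_t = N_a = 21
L_s = d·(N_t+1) = 1.47 × 22 = 32.34 mm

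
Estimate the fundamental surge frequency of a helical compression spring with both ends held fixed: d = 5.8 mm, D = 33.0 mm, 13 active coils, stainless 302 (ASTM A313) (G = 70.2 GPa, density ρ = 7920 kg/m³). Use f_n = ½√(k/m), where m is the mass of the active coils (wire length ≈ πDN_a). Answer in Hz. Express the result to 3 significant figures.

137 Hz

k = Gd⁴/(8D³N_a) = (70.2×10³)(5.8⁴)/(8·33.0³·13) = 21.256 N/mm = 21256 N/m
Wire length L = πDN_a = π·33.0·13 = 1347.7 mm
m = ρ·(πd²/4)·L = 7920 × 26.421×10⁻⁶ m² × 1.3477 m = 0.28202 kg
f_n = ½√(k/m) = 0.5·√(21256/0.28202) = 0.5·√(75370) = 137.27 Hz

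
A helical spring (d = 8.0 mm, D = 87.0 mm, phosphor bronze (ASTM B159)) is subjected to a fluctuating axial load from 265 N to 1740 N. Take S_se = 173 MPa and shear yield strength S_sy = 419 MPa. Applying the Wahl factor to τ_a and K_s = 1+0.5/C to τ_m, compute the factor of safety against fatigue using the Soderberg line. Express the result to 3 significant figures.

C = D/d = 87.0/8.0 = 10.8750; K_W = (4C−1)/(4C−4)+0.615/C = 1.1325; K_s = 1+0.5/C = 1.0460
F_a = (F_max−F_min)/2 = 737.5 N; F_m = (F_max+F_min)/2 = 1002.5 N
τ_a = K_W·8F_aD/(πd³) = 1.1325 × 319.12 = 361.4 MPa
τ_m = K_s·8F_mD/(πd³) = 1.0460 × 433.78 = 453.73 MPa
Soderberg: 1/n_f = τ_a/S_se + τ_m/S_sy = 361.4/173 + 453.73/419 = 2.08903 + 1.08288 = 3.1719
n_f = 1/3.1719 = 0.3153

0.315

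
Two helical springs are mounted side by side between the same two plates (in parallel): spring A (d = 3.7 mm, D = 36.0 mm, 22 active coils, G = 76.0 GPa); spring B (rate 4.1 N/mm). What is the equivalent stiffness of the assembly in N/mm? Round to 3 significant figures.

5.83 N/mm

k_A = Gd⁴/(8D³N_a) = (76.0×10³)(3.7⁴)/(8·36.0³·22) = 1.7346 N/mm
Parallel: k_eq = 1.7346 + 4.1 = 5.8346 N/mm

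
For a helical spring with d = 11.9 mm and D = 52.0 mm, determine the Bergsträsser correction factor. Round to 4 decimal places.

C = D/d = 52.0/11.9 = 4.3697
K_B = (4C+2)/(4C−3) = 19.479/14.479 = 1.3453

1.3453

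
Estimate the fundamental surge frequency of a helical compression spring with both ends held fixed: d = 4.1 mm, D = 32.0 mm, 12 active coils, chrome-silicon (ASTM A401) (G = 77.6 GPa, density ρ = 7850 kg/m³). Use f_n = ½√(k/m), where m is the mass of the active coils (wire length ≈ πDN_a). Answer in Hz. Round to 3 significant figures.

k = Gd⁴/(8D³N_a) = (77.6×10³)(4.1⁴)/(8·32.0³·12) = 6.9707 N/mm = 6970.7 N/m
Wire length L = πDN_a = π·32.0·12 = 1206.4 mm
m = ρ·(πd²/4)·L = 7850 × 13.203×10⁻⁶ m² × 1.2064 m = 0.12503 kg
f_n = ½√(k/m) = 0.5·√(6970.7/0.12503) = 0.5·√(55753) = 118.06 Hz

118 Hz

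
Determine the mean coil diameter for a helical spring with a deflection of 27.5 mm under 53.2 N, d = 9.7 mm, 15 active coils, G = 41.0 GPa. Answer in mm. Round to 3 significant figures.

Required rate k = F/δ = 53.2/27.5 = 1.9345 N/mm
D = (Gd⁴/(8N_a·k))^(1/3) = (41.0×10³·9.7⁴/(8·15·1.9345))^(1/3)
  = (1.56355e+06)^(1/3) = 116.0656 mm

116 mm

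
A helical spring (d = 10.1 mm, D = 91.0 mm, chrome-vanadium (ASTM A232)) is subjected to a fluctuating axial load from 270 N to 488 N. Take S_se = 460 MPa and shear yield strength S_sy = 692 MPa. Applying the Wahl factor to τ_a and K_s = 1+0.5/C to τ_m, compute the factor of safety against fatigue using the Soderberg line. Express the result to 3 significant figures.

C = D/d = 91.0/10.1 = 9.0099; K_W = (4C−1)/(4C−4)+0.615/C = 1.1619; K_s = 1+0.5/C = 1.0555
F_a = (F_max−F_min)/2 = 109 N; F_m = (F_max+F_min)/2 = 379 N
τ_a = K_W·8F_aD/(πd³) = 1.1619 × 24.516 = 28.485 MPa
τ_m = K_s·8F_mD/(πd³) = 1.0555 × 85.243 = 89.973 MPa
Soderberg: 1/n_f = τ_a/S_se + τ_m/S_sy = 28.485/460 + 89.973/692 = 0.06192 + 0.13002 = 0.19194
n_f = 1/0.19194 = 5.21

5.21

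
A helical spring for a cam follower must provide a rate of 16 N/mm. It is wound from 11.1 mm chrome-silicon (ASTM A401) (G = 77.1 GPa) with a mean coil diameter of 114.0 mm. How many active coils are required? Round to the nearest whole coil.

N_a = Gd⁴/(8D³k) = (77.1×10³ × 11.1⁴)/(8 × 114.0³ × 16)
    = 1.17043e+09 / 1.89638e+08 = 6.172 → 6 coils

6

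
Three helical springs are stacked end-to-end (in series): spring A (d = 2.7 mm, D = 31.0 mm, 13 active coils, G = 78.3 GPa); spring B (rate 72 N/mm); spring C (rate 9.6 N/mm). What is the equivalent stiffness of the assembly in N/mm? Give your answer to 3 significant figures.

k_A = Gd⁴/(8D³N_a) = (78.3×10³)(2.7⁴)/(8·31.0³·13) = 1.3431 N/mm
Series: 1/k_eq = 1/1.3431 + 1/72 + 1/9.6 = 0.86262; k_eq = 1.1593 N/mm

1.16 N/mm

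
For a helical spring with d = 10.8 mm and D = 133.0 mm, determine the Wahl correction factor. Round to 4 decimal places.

1.1162

C = D/d = 133.0/10.8 = 12.3148
K_W = (4C−1)/(4C−4) + 0.615/C = 48.259/45.259 + 0.0499 = 1.1162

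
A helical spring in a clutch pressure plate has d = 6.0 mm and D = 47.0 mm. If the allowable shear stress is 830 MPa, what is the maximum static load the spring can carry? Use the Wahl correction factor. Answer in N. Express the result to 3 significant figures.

C = D/d = 47.0/6.0 = 7.8333
K_W = (4C−1)/(4C−4) + 0.615/C = 30.333/27.333 + 0.0785 = 1.1883
τ_max = K·8FD/(πd³) → F_max = τ_allow·πd³/(8DK)
F_max = 830·π·6.0³/(8·47.0·1.1883) = 5.6322e+05/446.79 = 1260.6 N

1260 N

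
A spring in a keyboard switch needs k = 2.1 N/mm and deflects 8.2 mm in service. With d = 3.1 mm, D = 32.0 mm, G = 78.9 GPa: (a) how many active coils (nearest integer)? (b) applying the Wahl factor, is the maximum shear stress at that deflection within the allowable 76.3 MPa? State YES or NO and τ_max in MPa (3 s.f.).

N_a = Gd⁴/(8D³k) = (78.9×10³)(3.1⁴)/(8·32.0³·2.1) = 13.24 → N_a = 13
Actual rate k = Gd⁴/(8D³·13) = 2.1382 N/mm
Working load F = kδ = 2.1382·8.2 = 17.533 N
C = 32.0/3.1 = 10.3226; K_W = (4C−1)/(4C−4)+0.615/C = 1.1400
τ_max = K_W·8FD/(πd³) = 1.1400·47.958 = 54.673 MPa
τ_max ≤ 76.3 MPa → acceptable

(a) 13 coils; (b) YES, τ_max = 54.7 MPa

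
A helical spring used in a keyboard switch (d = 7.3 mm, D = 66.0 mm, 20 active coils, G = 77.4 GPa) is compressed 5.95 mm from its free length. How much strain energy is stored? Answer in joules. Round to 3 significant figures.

0.0846 J

k = Gd⁴/(8D³N_a) = (77.4×10³)(7.3⁴)/(8·66.0³·20) = 4.7784 N/mm
U = ½kδ² = 0.5 × 4.7784 × 5.95² = 84.583 N·mm = 0.084583 J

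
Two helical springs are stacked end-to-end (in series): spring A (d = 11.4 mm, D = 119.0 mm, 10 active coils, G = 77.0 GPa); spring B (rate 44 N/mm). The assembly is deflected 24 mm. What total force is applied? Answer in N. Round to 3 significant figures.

190 N

k_A = Gd⁴/(8D³N_a) = (77.0×10³)(11.4⁴)/(8·119.0³·10) = 9.6467 N/mm
Series: 1/k_eq = 1/9.6467 + 1/44 = 0.12639; k_eq = 7.912 N/mm
F = k_eq·δ = 7.912·24 = 189.89 N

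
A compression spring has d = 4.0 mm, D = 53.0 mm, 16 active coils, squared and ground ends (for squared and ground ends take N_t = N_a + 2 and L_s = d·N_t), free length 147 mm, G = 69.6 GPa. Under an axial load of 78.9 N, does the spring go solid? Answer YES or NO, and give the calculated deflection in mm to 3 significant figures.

k = Gd⁴/(8D³N_a) = (69.6×10³)(4.0⁴)/(8·53.0³·16) = 0.935 N/mm
N_t = 18; L_s = 4.0·18 = 72 mm; δ_solid = L₀ − L_s = 147 − 72 = 75 mm
δ = F/k = 78.9/0.935 = 84.385 mm
δ ≥ δ_solid → spring goes solid

YES, δ = 84.4 mm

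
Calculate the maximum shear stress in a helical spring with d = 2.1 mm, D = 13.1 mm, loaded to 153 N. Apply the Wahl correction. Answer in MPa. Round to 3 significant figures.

684 MPa

Spring index C = D/d = 13.1/2.1 = 6.2381
K_W = (4C−1)/(4C−4) + 0.615/C = 23.952/20.952 + 0.0986 = 1.2418
τ₀ = 8FD/(πd³) = 8·153·13.1/(π·2.1³) = 16034.4/29.094 = 551.12 MPa
τ_max = K·τ₀ = 1.2418 × 551.12 = 684.36 MPa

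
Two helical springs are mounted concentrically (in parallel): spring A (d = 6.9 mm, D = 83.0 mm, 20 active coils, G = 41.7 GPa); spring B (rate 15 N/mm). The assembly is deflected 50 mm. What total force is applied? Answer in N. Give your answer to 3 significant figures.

802 N

k_A = Gd⁴/(8D³N_a) = (41.7×10³)(6.9⁴)/(8·83.0³·20) = 1.0332 N/mm
Parallel: k_eq = 1.0332 + 15 = 16.033 N/mm
F = k_eq·δ = 16.033·50 = 801.66 N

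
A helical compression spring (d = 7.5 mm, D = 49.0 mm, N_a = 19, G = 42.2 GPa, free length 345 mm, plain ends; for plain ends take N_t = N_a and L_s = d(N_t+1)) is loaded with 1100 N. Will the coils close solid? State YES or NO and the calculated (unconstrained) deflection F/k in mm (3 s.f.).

NO, δ = 147 mm

k = Gd⁴/(8D³N_a) = (42.2×10³)(7.5⁴)/(8·49.0³·19) = 7.4666 N/mm
N_t = 19; L_s = 7.5·20 = 150 mm; δ_solid = L₀ − L_s = 345 − 150 = 195 mm
δ = F/k = 1100/7.4666 = 147.32 mm
δ < δ_solid → spring does not go solid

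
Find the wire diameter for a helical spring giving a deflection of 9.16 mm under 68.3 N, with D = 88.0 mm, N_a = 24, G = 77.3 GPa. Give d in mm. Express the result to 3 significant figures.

10.6 mm

Required rate k = F/δ = 68.3/9.16 = 7.4563 N/mm
d = (8D³N_a·k / G)^(1/4) = (8·88.0³·24·7.4563 / (77.3×10³))^0.25
  = (12621)^0.25 = 10.5992 mm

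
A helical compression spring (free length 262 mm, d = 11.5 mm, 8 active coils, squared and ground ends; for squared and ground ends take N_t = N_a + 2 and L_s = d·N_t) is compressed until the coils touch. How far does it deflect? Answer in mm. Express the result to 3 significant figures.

N_t = 10; L_s = 11.5·10 = 115 mm
δ_solid = L₀ − L_s = 262 − 115 = 147 mm

147 mm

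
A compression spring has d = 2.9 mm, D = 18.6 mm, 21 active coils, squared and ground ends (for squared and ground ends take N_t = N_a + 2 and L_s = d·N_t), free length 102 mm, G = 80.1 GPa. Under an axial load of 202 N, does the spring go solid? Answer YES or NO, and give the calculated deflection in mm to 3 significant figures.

YES, δ = 38.5 mm

k = Gd⁴/(8D³N_a) = (80.1×10³)(2.9⁴)/(8·18.6³·21) = 5.2405 N/mm
N_t = 23; L_s = 2.9·23 = 66.7 mm; δ_solid = L₀ − L_s = 102 − 66.7 = 35.3 mm
δ = F/k = 202/5.2405 = 38.546 mm
δ ≥ δ_solid → spring goes solid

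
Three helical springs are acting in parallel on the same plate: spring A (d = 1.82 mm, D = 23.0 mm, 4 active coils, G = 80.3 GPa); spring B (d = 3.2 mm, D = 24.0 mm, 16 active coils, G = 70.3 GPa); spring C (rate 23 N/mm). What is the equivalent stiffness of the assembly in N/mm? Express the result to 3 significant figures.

k_A = Gd⁴/(8D³N_a) = (80.3×10³)(1.82⁴)/(8·23.0³·4) = 2.2629 N/mm
k_B = Gd⁴/(8D³N_a) = (70.3×10³)(3.2⁴)/(8·24.0³·16) = 4.1659 N/mm
Parallel: k_eq = 2.2629 + 4.1659 + 23 = 29.429 N/mm

29.4 N/mm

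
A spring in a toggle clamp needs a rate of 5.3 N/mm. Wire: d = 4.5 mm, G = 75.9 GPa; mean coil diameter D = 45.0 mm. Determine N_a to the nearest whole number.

8

N_a = Gd⁴/(8D³k) = (75.9×10³ × 4.5⁴)/(8 × 45.0³ × 5.3)
    = 3.11237e+07 / 3.8637e+06 = 8.055 → 8 coils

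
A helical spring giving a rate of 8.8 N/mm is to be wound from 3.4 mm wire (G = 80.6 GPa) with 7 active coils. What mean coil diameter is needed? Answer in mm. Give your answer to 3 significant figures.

D = (Gd⁴/(8N_a·k))^(1/3) = (80.6×10³·3.4⁴/(8·7·8.8))^(1/3)
  = (21856.5)^(1/3) = 27.9593 mm

28.0 mm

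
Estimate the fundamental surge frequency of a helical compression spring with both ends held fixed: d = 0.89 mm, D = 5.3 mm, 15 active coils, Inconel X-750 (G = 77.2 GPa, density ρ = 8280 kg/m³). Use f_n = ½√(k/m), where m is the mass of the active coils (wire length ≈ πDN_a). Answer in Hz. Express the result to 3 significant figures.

726 Hz

k = Gd⁴/(8D³N_a) = (77.2×10³)(0.89⁴)/(8·5.3³·15) = 2.7112 N/mm = 2711.2 N/m
Wire length L = πDN_a = π·5.3·15 = 249.76 mm
m = ρ·(πd²/4)·L = 8280 × 0.62211×10⁻⁶ m² × 0.24976 m = 0.0012865 kg
f_n = ½√(k/m) = 0.5·√(2711.2/0.0012865) = 0.5·√(2.1074e+06) = 725.85 Hz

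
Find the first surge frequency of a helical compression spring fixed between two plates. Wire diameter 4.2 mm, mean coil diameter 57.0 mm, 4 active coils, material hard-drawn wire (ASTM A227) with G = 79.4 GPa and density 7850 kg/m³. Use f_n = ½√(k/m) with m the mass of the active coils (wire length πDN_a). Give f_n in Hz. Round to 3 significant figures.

k = Gd⁴/(8D³N_a) = (79.4×10³)(4.2⁴)/(8·57.0³·4) = 4.1691 N/mm = 4169.1 N/m
Wire length L = πDN_a = π·57.0·4 = 716.28 mm
m = ρ·(πd²/4)·L = 7850 × 13.854×10⁻⁶ m² × 0.71628 m = 0.077901 kg
f_n = ½√(k/m) = 0.5·√(4169.1/0.077901) = 0.5·√(53518) = 115.67 Hz

116 Hz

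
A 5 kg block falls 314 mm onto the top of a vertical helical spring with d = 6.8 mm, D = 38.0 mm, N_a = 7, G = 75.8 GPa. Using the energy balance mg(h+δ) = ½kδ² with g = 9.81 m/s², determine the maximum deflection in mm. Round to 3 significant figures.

25.1 mm

k = Gd⁴/(8D³N_a) = (75.8×10³)(6.8⁴)/(8·38.0³·7) = 52.743 N/mm
W = mg = 5 × 9.81 = 49.05 N
½kδ² − Wδ − Wh = 0 → δ = (W + √(W² + 2kWh))/k
δ = (49.05 + √(2405.9 + 1.62467e+06))/52.743 = (49.05 + 1275.6)/52.743 = 25.115 mm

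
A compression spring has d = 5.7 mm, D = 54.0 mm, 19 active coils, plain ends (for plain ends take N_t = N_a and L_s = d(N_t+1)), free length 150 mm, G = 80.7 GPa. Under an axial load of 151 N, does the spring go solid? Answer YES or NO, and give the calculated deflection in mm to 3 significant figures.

k = Gd⁴/(8D³N_a) = (80.7×10³)(5.7⁴)/(8·54.0³·19) = 3.5592 N/mm
N_t = 19; L_s = 5.7·20 = 114 mm; δ_solid = L₀ − L_s = 150 − 114 = 36 mm
δ = F/k = 151/3.5592 = 42.426 mm
δ ≥ δ_solid → spring goes solid

YES, δ = 42.4 mm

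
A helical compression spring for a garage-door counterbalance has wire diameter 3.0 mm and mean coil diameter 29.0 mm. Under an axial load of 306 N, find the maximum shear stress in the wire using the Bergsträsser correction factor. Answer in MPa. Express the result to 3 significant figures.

Spring index C = D/d = 29.0/3.0 = 9.6667
K_B = (4C+2)/(4C−3) = 40.667/35.667 = 1.1402
τ₀ = 8FD/(πd³) = 8·306·29.0/(π·3.0³) = 70992/84.823 = 836.94 MPa
τ_max = K·τ₀ = 1.1402 × 836.94 = 954.27 MPa

954 MPa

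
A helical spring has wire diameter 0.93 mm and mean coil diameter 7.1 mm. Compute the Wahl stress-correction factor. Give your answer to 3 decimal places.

1.194

C = D/d = 7.1/0.93 = 7.6344
K_W = (4C−1)/(4C−4) + 0.615/C = 29.538/26.538 + 0.0806 = 1.1936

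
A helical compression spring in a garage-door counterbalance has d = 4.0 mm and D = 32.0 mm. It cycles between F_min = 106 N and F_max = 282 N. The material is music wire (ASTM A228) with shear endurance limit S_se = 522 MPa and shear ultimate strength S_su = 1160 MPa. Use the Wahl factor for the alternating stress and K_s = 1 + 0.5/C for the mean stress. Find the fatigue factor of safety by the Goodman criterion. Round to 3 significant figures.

2.08

C = D/d = 32.0/4.0 = 8.0000; K_W = (4C−1)/(4C−4)+0.615/C = 1.1840; K_s = 1+0.5/C = 1.0625
F_a = (F_max−F_min)/2 = 88 N; F_m = (F_max+F_min)/2 = 194 N
τ_a = K_W·8F_aD/(πd³) = 1.1840 × 112.05 = 132.66 MPa
τ_m = K_s·8F_mD/(πd³) = 1.0625 × 247.01 = 262.45 MPa
Goodman: 1/n_f = τ_a/S_se + τ_m/S_su = 132.66/522 + 262.45/1160 = 0.25414 + 0.22625 = 0.48039
n_f = 1/0.48039 = 2.082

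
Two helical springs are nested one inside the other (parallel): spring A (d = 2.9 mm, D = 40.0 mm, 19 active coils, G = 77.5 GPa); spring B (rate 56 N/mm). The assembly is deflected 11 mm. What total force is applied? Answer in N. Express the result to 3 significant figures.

622 N

k_A = Gd⁴/(8D³N_a) = (77.5×10³)(2.9⁴)/(8·40.0³·19) = 0.56347 N/mm
Parallel: k_eq = 0.56347 + 56 = 56.563 N/mm
F = k_eq·δ = 56.563·11 = 622.2 N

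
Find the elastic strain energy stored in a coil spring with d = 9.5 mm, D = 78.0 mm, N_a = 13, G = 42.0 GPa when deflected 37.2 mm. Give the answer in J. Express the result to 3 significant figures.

4.80 J

k = Gd⁴/(8D³N_a) = (42.0×10³)(9.5⁴)/(8·78.0³·13) = 6.9315 N/mm
U = ½kδ² = 0.5 × 6.9315 × 37.2² = 4796 N·mm = 4.796 J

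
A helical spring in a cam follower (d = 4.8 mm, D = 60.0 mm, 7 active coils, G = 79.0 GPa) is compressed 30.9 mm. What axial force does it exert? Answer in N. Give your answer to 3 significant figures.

k = Gd⁴/(8D³N_a) = (79.0×10³)(4.8⁴)/(8·60.0³·7) = 3.467 N/mm
F = k·δ = 3.467 × 30.9 = 107.13 N

107 N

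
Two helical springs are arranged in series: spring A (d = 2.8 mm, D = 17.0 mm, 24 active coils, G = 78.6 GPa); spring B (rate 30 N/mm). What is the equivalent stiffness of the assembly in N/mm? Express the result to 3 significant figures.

4.37 N/mm

k_A = Gd⁴/(8D³N_a) = (78.6×10³)(2.8⁴)/(8·17.0³·24) = 5.1216 N/mm
Series: 1/k_eq = 1/5.1216 + 1/30 = 0.22858; k_eq = 4.3748 N/mm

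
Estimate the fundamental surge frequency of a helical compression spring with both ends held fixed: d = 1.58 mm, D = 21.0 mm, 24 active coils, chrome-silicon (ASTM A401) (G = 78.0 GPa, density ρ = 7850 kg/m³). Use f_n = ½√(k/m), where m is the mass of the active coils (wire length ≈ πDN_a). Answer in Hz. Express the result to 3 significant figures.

k = Gd⁴/(8D³N_a) = (78.0×10³)(1.58⁴)/(8·21.0³·24) = 0.27338 N/mm = 273.38 N/m
Wire length L = πDN_a = π·21.0·24 = 1583.4 mm
m = ρ·(πd²/4)·L = 7850 × 1.9607×10⁻⁶ m² × 1.5834 m = 0.02437 kg
f_n = ½√(k/m) = 0.5·√(273.38/0.02437) = 0.5·√(11218) = 52.957 Hz

53.0 Hz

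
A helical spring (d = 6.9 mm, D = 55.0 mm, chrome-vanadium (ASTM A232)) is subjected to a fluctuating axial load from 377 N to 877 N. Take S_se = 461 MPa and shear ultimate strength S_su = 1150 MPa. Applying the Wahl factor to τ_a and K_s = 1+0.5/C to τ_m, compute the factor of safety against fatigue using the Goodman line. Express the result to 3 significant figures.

C = D/d = 55.0/6.9 = 7.9710; K_W = (4C−1)/(4C−4)+0.615/C = 1.1847; K_s = 1+0.5/C = 1.0627
F_a = (F_max−F_min)/2 = 250 N; F_m = (F_max+F_min)/2 = 627 N
τ_a = K_W·8F_aD/(πd³) = 1.1847 × 106.58 = 126.28 MPa
τ_m = K_s·8F_mD/(πd³) = 1.0627 × 267.31 = 284.08 MPa
Goodman: 1/n_f = τ_a/S_se + τ_m/S_su = 126.28/461 + 284.08/1150 = 0.27392 + 0.24703 = 0.52095
n_f = 1/0.52095 = 1.92

1.92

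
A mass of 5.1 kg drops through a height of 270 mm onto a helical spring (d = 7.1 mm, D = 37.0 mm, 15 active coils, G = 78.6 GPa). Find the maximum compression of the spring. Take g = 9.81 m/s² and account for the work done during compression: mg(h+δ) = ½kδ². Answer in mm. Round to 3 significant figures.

k = Gd⁴/(8D³N_a) = (78.6×10³)(7.1⁴)/(8·37.0³·15) = 32.86 N/mm
W = mg = 5.1 × 9.81 = 50.031 N
½kδ² − Wδ − Wh = 0 → δ = (W + √(W² + 2kWh))/k
δ = (50.031 + √(2503.1 + 887774))/32.86 = (50.031 + 943.55)/32.86 = 30.237 mm

30.2 mm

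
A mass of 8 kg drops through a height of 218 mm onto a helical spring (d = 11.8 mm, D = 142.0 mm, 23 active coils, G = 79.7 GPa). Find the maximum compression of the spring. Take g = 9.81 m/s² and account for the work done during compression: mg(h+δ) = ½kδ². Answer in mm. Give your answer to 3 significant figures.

138 mm

k = Gd⁴/(8D³N_a) = (79.7×10³)(11.8⁴)/(8·142.0³·23) = 2.9329 N/mm
W = mg = 8 × 9.81 = 78.48 N
½kδ² − Wδ − Wh = 0 → δ = (W + √(W² + 2kWh))/k
δ = (78.48 + √(6159.1 + 100357))/2.9329 = (78.48 + 326.37)/2.9329 = 138.03 mm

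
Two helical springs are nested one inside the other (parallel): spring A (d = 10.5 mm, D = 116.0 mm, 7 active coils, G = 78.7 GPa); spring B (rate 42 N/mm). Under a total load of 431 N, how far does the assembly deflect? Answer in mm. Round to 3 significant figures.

8.14 mm

k_A = Gd⁴/(8D³N_a) = (78.7×10³)(10.5⁴)/(8·116.0³·7) = 10.944 N/mm
Parallel: k_eq = 10.944 + 42 = 52.944 N/mm
δ = F/k_eq = 431/52.944 = 8.1407 mm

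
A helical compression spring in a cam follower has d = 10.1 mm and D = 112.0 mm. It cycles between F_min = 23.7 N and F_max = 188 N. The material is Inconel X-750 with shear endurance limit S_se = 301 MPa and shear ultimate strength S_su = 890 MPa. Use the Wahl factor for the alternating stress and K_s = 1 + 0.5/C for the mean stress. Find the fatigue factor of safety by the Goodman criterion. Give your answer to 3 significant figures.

C = D/d = 112.0/10.1 = 11.0891; K_W = (4C−1)/(4C−4)+0.615/C = 1.1298; K_s = 1+0.5/C = 1.0451
F_a = (F_max−F_min)/2 = 82.15 N; F_m = (F_max+F_min)/2 = 105.85 N
τ_a = K_W·8F_aD/(πd³) = 1.1298 × 22.741 = 25.692 MPa
τ_m = K_s·8F_mD/(πd³) = 1.0451 × 29.301 = 30.622 MPa
Goodman: 1/n_f = τ_a/S_se + τ_m/S_su = 25.692/301 + 30.622/890 = 0.08536 + 0.03441 = 0.11976
n_f = 1/0.11976 = 8.35

8.35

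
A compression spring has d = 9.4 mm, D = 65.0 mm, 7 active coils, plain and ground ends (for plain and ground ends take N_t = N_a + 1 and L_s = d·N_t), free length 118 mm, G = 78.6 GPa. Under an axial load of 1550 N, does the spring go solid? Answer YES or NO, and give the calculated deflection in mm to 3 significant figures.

k = Gd⁴/(8D³N_a) = (78.6×10³)(9.4⁴)/(8·65.0³·7) = 39.903 N/mm
N_t = 8; L_s = 9.4·8 = 75.2 mm; δ_solid = L₀ − L_s = 118 − 75.2 = 42.8 mm
δ = F/k = 1550/39.903 = 38.844 mm
δ < δ_solid → spring does not go solid

NO, δ = 38.8 mm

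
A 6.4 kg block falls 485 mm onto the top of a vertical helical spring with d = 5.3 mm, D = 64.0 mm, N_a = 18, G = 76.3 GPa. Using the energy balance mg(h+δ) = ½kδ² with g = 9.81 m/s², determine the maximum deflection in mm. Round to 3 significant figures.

239 mm

k = Gd⁴/(8D³N_a) = (76.3×10³)(5.3⁴)/(8·64.0³·18) = 1.5949 N/mm
W = mg = 6.4 × 9.81 = 62.784 N
½kδ² − Wδ − Wh = 0 → δ = (W + √(W² + 2kWh))/k
δ = (62.784 + √(3941.8 + 97128.4))/1.5949 = (62.784 + 317.92)/1.5949 = 238.7 mm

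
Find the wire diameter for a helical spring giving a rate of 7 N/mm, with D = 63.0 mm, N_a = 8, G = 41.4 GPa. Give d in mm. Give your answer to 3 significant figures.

d = (8D³N_a·k / G)^(1/4) = (8·63.0³·8·7 / (41.4×10³))^0.25
  = (2705.8)^0.25 = 7.2123 mm

7.21 mm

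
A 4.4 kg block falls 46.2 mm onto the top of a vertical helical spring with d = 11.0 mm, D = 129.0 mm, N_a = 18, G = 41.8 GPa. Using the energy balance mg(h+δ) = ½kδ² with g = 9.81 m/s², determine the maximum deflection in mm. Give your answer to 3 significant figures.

71.7 mm

k = Gd⁴/(8D³N_a) = (41.8×10³)(11.0⁴)/(8·129.0³·18) = 1.9798 N/mm
W = mg = 4.4 × 9.81 = 43.164 N
½kδ² − Wδ − Wh = 0 → δ = (W + √(W² + 2kWh))/k
δ = (43.164 + √(1863.1 + 7896.03))/1.9798 = (43.164 + 98.788)/1.9798 = 71.701 mm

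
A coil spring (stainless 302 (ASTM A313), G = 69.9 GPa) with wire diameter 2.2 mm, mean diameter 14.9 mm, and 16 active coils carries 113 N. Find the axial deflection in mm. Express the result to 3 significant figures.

k = Gd⁴/(8D³N_a) = (69.9×10³)(2.2⁴)/(8·14.9³·16) = 3.8672 N/mm
δ = F/k = 113 / 3.8672 = 29.22 mm

29.2 mm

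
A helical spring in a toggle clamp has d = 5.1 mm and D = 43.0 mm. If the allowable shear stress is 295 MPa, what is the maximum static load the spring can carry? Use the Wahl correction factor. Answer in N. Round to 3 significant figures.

C = D/d = 43.0/5.1 = 8.4314
K_W = (4C−1)/(4C−4) + 0.615/C = 32.725/29.725 + 0.0729 = 1.1739
τ_max = K·8FD/(πd³) → F_max = τ_allow·πd³/(8DK)
F_max = 295·π·5.1³/(8·43.0·1.1739) = 1.2294e+05/403.81 = 304.44 N

304 N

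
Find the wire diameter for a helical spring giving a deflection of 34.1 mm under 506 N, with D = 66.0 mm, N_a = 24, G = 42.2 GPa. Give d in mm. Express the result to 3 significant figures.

11.8 mm

Required rate k = F/δ = 506/34.1 = 14.839 N/mm
d = (8D³N_a·k / G)^(1/4) = (8·66.0³·24·14.839 / (42.2×10³))^0.25
  = (19410)^0.25 = 11.8033 mm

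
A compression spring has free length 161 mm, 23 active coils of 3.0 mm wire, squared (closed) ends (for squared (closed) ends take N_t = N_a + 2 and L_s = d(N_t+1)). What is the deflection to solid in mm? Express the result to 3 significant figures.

83.0 mm

N_t = 25; L_s = 3.0·26 = 78 mm
δ_solid = L₀ − L_s = 161 − 78 = 83 mm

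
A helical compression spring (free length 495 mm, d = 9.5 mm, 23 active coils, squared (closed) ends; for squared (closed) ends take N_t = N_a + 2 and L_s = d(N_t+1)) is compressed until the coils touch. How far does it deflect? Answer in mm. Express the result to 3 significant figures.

N_t = 25; L_s = 9.5·26 = 247 mm
δ_solid = L₀ − L_s = 495 − 247 = 248 mm

248 mm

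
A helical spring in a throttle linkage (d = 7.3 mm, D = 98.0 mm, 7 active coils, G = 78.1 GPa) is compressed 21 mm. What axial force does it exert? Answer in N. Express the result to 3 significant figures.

k = Gd⁴/(8D³N_a) = (78.1×10³)(7.3⁴)/(8·98.0³·7) = 4.208 N/mm
F = k·δ = 4.208 × 21 = 88.368 N

88.4 N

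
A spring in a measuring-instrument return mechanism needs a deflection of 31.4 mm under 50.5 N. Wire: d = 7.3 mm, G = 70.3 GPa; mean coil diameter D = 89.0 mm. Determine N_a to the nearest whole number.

22

Required rate k = F/δ = 50.5/31.4 = 1.6083 N/mm
N_a = Gd⁴/(8D³k) = (70.3×10³ × 7.3⁴)/(8 × 89.0³ × 1.6083)
    = 1.9964e+08 / 9.0703e+06 = 22.01 → 22 coils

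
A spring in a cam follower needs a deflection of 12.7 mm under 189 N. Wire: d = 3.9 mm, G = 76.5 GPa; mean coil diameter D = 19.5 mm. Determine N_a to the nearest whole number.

Required rate k = F/δ = 189/12.7 = 14.882 N/mm
N_a = Gd⁴/(8D³k) = (76.5×10³ × 3.9⁴)/(8 × 19.5³ × 14.882)
    = 1.76978e+07 / 882779 = 20.05 → 20 coils

20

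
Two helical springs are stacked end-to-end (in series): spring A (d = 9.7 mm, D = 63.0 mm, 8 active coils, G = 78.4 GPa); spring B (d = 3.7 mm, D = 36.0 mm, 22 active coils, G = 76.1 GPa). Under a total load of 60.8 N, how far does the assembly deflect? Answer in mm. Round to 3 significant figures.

36.4 mm

k_A = Gd⁴/(8D³N_a) = (78.4×10³)(9.7⁴)/(8·63.0³·8) = 43.371 N/mm
k_B = Gd⁴/(8D³N_a) = (76.1×10³)(3.7⁴)/(8·36.0³·22) = 1.7369 N/mm
Series: 1/k_eq = 1/43.371 + 1/1.7369 = 0.5988; k_eq = 1.67 N/mm
δ = F/k_eq = 60.8/1.67 = 36.407 mm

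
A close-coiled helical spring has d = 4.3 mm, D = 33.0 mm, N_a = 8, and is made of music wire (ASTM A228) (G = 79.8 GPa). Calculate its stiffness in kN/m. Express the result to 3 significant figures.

11.9 kN/m

k = Gd⁴/(8D³N_a) = (79.8×10³ × 4.3⁴) / (8 × 33.0³ × 8)
  = 2.7282e+07 / 2.29997e+06 = 11.862 N/mm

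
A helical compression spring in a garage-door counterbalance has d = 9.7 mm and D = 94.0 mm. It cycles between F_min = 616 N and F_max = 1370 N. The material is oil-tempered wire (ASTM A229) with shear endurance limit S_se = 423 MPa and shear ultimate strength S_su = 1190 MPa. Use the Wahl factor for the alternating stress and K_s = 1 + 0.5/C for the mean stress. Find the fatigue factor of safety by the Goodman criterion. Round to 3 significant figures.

C = D/d = 94.0/9.7 = 9.6907; K_W = (4C−1)/(4C−4)+0.615/C = 1.1498; K_s = 1+0.5/C = 1.0516
F_a = (F_max−F_min)/2 = 377 N; F_m = (F_max+F_min)/2 = 993 N
τ_a = K_W·8F_aD/(πd³) = 1.1498 × 98.877 = 113.68 MPa
τ_m = K_s·8F_mD/(πd³) = 1.0516 × 260.44 = 273.87 MPa
Goodman: 1/n_f = τ_a/S_se + τ_m/S_su = 113.68/423 + 273.87/1190 = 0.26876 + 0.23015 = 0.4989
n_f = 1/0.4989 = 2.004

2.00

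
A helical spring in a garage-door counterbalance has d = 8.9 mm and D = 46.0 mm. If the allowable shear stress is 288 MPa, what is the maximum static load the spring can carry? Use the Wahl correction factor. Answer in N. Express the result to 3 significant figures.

1330 N

C = D/d = 46.0/8.9 = 5.1685
K_W = (4C−1)/(4C−4) + 0.615/C = 19.674/16.674 + 0.1190 = 1.2989
τ_max = K·8FD/(πd³) → F_max = τ_allow·πd³/(8DK)
F_max = 288·π·8.9³/(8·46.0·1.2989) = 6.3784e+05/478 = 1334.4 N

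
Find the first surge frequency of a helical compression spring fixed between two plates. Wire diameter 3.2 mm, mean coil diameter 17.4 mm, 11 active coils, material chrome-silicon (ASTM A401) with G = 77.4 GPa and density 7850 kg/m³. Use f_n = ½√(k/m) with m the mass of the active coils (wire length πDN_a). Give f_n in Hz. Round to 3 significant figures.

k = Gd⁴/(8D³N_a) = (77.4×10³)(3.2⁴)/(8·17.4³·11) = 17.507 N/mm = 17507 N/m
Wire length L = πDN_a = π·17.4·11 = 601.3 mm
m = ρ·(πd²/4)·L = 7850 × 8.0425×10⁻⁶ m² × 0.6013 m = 0.037962 kg
f_n = ½√(k/m) = 0.5·√(17507/0.037962) = 0.5·√(4.6117e+05) = 339.55 Hz

340 Hz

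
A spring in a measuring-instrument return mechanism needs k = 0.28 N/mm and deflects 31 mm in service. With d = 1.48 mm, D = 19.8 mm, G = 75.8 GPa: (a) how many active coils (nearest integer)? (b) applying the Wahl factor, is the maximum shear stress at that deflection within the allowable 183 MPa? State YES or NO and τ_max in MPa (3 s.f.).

N_a = Gd⁴/(8D³k) = (75.8×10³)(1.48⁴)/(8·19.8³·0.28) = 20.92 → N_a = 21
Actual rate k = Gd⁴/(8D³·21) = 0.27888 N/mm
Working load F = kδ = 0.27888·31 = 8.6452 N
C = 19.8/1.48 = 13.3784; K_W = (4C−1)/(4C−4)+0.615/C = 1.1066
τ_max = K_W·8FD/(πd³) = 1.1066·134.46 = 148.79 MPa
τ_max ≤ 183 MPa → acceptable

(a) 21 coils; (b) YES, τ_max = 149 MPa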